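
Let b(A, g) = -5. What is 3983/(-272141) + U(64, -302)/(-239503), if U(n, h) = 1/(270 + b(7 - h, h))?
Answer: -252794491126/17272325269595 ≈ -0.014636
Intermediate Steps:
U(n, h) = 1/265 (U(n, h) = 1/(270 - 5) = 1/265)
3983/(-272141) + U(64, -302)/(-239503) = 3983/(-272141) + (1/265)/(-239503) = 3983*(-1/272141) + (1/265)*(-1/239503) = -3983/272141 - 1/63468295 = -252794491126/17272325269595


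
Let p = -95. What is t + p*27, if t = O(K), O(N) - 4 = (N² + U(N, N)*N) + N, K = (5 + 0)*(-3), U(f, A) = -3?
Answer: -2306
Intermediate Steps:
K = -15 (K = 5*(-3) = -15)
O(N) = 4 + N² - 2*N (O(N) = 4 + ((N² - 3*N) + N) = 4 + (N² - 2*N) = 4 + N² - 2*N)
t = 259 (t = 4 + (-15)² - 2*(-15) = 4 + 225 + 30 = 259)
t + p*27 = 259 - 95*27 = 259 - 2565 = -2306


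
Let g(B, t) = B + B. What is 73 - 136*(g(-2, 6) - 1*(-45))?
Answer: -5503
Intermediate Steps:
g(B, t) = 2*B
73 - 136*(g(-2, 6) - 1*(-45)) = 73 - 136*(2*(-2) - 1*(-45)) = 73 - 136*(-4 + 45) = 73 - 136*41 = 73 - 5576 = -5503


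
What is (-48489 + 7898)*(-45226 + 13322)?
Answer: 1295015264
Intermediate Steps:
(-48489 + 7898)*(-45226 + 13322) = -40591*(-31904) = 1295015264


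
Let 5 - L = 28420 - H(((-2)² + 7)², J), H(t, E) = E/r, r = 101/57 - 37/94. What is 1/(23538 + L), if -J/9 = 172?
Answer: -7385/44310829 ≈ -0.00016666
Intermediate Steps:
r = 7385/5358 (r = 101*(1/57) - 37*1/94 = 101/57 - 37/94 = 7385/5358 ≈ 1.3783)
J = -1548 (J = -9*172 = -1548)
H(t, E) = 5358*E/7385 (H(t, E) = E/(7385/5358) = E*(5358/7385) = 5358*E/7385)
L = -218138959/7385 (L = 5 - (28420 - 5358*(-1548)/7385) = 5 - (28420 - 1*(-8294184/7385)) = 5 - (28420 + 8294184/7385) = 5 - 1*218175884/7385 = 5 - 218175884/7385 = -218138959/7385 ≈ -29538.)
1/(23538 + L) = 1/(23538 - 218138959/7385) = 1/(-44310829/7385) = -7385/44310829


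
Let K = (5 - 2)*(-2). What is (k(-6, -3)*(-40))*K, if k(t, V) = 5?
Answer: 1200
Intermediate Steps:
K = -6 (K = 3*(-2) = -6)
(k(-6, -3)*(-40))*K = (5*(-40))*(-6) = -200*(-6) = 1200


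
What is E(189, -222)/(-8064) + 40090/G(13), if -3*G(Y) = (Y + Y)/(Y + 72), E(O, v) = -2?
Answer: -20609467187/52416 ≈ -3.9319e+5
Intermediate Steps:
G(Y) = -2*Y/(3*(72 + Y)) (G(Y) = -(Y + Y)/(3*(Y + 72)) = -2*Y/(3*(72 + Y)))
E(189, -222)/(-8064) + 40090/G(13) = -2/(-8064) + 40090/((-2*13/(216 + 3*13))) = -2*(-1/8064) + 40090/((-2*13/(216 + 39))) = 1/4032 + 40090/((-2*13/255)) = 1/4032 + 40090/((-2*13*1/255)) = 1/4032 + 40090/(-26/255) = 1/4032 + 40090*(-255/26) = 1/4032 - 5111475/13 = -20609467187/52416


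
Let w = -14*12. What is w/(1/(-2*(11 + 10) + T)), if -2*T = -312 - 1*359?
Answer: -49308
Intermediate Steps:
T = 671/2 (T = -(-312 - 1*359)/2 = -(-312 - 359)/2 = -1/2*(-671) = 671/2 ≈ 335.50)
w = -168
w/(1/(-2*(11 + 10) + T)) = -(56364 - 336*(11 + 10)) = -168/(1/(-2*21 + 671/2)) = -168/(1/(-42 + 671/2)) = -168/(1/(587/2)) = -168/2/587 = -168*587/2 = -49308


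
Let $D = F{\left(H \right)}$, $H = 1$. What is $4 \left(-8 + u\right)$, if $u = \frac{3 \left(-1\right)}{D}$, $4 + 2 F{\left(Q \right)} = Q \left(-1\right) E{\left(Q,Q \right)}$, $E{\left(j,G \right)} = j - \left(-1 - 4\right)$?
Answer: $- \frac{148}{5} \approx -29.6$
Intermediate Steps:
$E{\left(j,G \right)} = 5 + j$ ($E{\left(j,G \right)} = j - \left(-1 - 4\right) = j - -5 = j + 5 = 5 + j$)
$F{\left(Q \right)} = -2 - \frac{Q \left(5 + Q\right)}{2}$ ($F{\left(Q \right)} = -2 + \frac{Q \left(-1\right) \left(5 + Q\right)}{2} = -2 + \frac{- Q \left(5 + Q\right)}{2} = -2 + \frac{\left(-1\right) Q \left(5 + Q\right)}{2} = -2 - \frac{Q \left(5 + Q\right)}{2}$)
$D = -5$ ($D = -2 - \frac{5 + 1}{2} = -2 - \frac{1}{2} \cdot 6 = -2 - 3 = -5$)
$u = \frac{3}{5}$ ($u = \frac{3 \left(-1\right)}{-5} = \left(-3\right) \left(- \frac{1}{5}\right) = \frac{3}{5} \approx 0.6$)
$4 \left(-8 + u\right) = 4 \left(-8 + \frac{3}{5}\right) = 4 \left(- \frac{37}{5}\right) = - \frac{148}{5}$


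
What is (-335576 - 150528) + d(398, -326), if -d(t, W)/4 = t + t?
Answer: -489288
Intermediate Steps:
d(t, W) = -8*t (d(t, W) = -4*(t + t) = -8*t)
(-335576 - 150528) + d(398, -326) = (-335576 - 150528) - 8*398 = -486104 - 3184 = -489288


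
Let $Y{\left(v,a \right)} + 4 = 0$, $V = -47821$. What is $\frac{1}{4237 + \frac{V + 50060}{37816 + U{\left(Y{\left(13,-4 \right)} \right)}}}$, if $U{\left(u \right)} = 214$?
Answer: $\frac{38030}{161135349} \approx 0.00023601$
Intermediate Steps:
$Y{\left(v,a \right)} = -4$ ($Y{\left(v,a \right)} = -4 + 0 = -4$)
$\frac{1}{4237 + \frac{V + 50060}{37816 + U{\left(Y{\left(13,-4 \right)} \right)}}} = \frac{1}{4237 + \frac{-47821 + 50060}{37816 + 214}} = \frac{1}{4237 + \frac{2239}{38030}} = \frac{1}{\frac{161135349}{38030}} = \frac{38030}{161135349}$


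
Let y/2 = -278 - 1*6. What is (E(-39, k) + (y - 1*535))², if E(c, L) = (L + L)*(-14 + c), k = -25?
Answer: 2393209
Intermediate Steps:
E(c, L) = 2*L*(-14 + c) (E(c, L) = (2*L)*(-14 + c) = 2*L*(-14 + c))
y = -568 (y = 2*(-278 - 1*6) = 2*(-278 - 6) = 2*(-284) = -568)
(E(-39, k) + (y - 1*535))² = (2*(-25)*(-14 - 39) + (-568 - 1*535))² = (2*(-25)*(-53) + (-568 - 535))² = (2650 - 1103)² = 1547² = 2393209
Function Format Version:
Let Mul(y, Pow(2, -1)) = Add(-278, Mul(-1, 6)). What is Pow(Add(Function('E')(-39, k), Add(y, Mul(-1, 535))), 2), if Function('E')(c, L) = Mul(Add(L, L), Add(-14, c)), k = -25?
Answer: 2393209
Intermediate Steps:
Function('E')(c, L) = Mul(2, L, Add(-14, c)) (Function('E')(c, L) = Mul(Mul(2, L), Add(-14, c)) = Mul(2, L, Add(-14, c)))
y = -568 (y = Mul(2, Add(-278, Mul(-1, 6))) = Mul(2, Add(-278, -6)) = Mul(2, -284) = -568)
Pow(Add(Function('E')(-39, k), Add(y, Mul(-1, 535))), 2) = Pow(Add(Mul(2, -25, Add(-14, -39)), Add(-568, Mul(-1, 535))), 2) = Pow(Add(Mul(2, -25, -53), Add(-568, -535)), 2) = Pow(Add(2650, -1103), 2) = Pow(1547, 2) = 2393209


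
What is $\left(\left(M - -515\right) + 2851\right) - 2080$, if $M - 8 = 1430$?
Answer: $2724$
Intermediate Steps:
$M = 1438$ ($M = 8 + 1430 = 1438$)
$\left(\left(M - -515\right) + 2851\right) - 2080 = \left(\left(1438 - -515\right) + 2851\right) - 2080 = \left(\left(1438 + 515\right) + 2851\right) - 2080 = \left(1953 + 2851\right) - 2080 = 4804 - 2080 = 2724$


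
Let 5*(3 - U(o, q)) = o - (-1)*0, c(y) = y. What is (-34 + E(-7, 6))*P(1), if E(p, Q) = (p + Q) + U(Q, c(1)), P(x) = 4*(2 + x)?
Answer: -1992/5 ≈ -398.40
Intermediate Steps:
U(o, q) = 3 - o/5 (U(o, q) = 3 - (o - (-1)*0)/5 = 3 - (o - 1*0)/5 = 3 - (o + 0)/5 = 3 - o/5)
P(x) = 8 + 4*x
E(p, Q) = 3 + p + 4*Q/5 (E(p, Q) = (p + Q) + (3 - Q/5) = (Q + p) + (3 - Q/5) = 3 + p + 4*Q/5)
(-34 + E(-7, 6))*P(1) = (-34 + (3 - 7 + (⅘)*6))*(8 + 4*1) = (-34 + (3 - 7 + 24/5))*(8 + 4) = (-34 + ⅘)*12 = -166/5*12 = -1992/5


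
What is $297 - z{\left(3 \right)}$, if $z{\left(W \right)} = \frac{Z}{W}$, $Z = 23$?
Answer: $\frac{868}{3} \approx 289.33$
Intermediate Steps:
$z{\left(W \right)} = \frac{23}{W}$
$297 - z{\left(3 \right)} = 297 - \frac{23}{3} = \frac{868}{3}$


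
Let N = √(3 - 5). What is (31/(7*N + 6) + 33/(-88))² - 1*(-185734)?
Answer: (368470247*I + 499248162*√2)/(64*(31*I + 42*√2)) ≈ 1.8573e+5 - 4.6402*I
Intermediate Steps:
N = I*√2 (N = √(-2) = I*√2 ≈ 1.4142*I)
(31/(7*N + 6) + 33/(-88))² - 1*(-185734) = (31/(7*(I*√2) + 6) + 33/(-88))² - 1*(-185734) = (31/(7*I*√2 + 6) + 33*(-1/88))² + 185734 = (31/(6 + 7*I*√2) - 3/8)² + 185734 = (-3/8 + 31/(6 + 7*I*√2))² + 185734 = 185734 + (-3/8 + 31/(6 + 7*I*√2))²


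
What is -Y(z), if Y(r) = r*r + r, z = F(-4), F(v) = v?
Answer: -12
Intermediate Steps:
z = -4
Y(r) = r + r² (Y(r) = r² + r = r + r²)
-Y(z) = -(-4)*(1 - 4) = -(-4)*(-3) = -1*12 = -12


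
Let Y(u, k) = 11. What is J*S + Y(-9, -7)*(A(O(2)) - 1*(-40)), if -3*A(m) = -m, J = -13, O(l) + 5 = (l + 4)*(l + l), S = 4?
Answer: 1373/3 ≈ 457.67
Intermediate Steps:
O(l) = -5 + 2*l*(4 + l) (O(l) = -5 + (l + 4)*(l + l) = -5 + (4 + l)*(2*l) = -5 + 2*l*(4 + l))
A(m) = m/3 (A(m) = -(-1)*m/3 = m/3)
J*S + Y(-9, -7)*(A(O(2)) - 1*(-40)) = -13*4 + 11*((-5 + 2*2**2 + 8*2)/3 - 1*(-40)) = -52 + 11*((-5 + 2*4 + 16)/3 + 40) = -52 + 11*((-5 + 8 + 16)/3 + 40) = -52 + 11*((1/3)*19 + 40) = -52 + 11*(19/3 + 40) = -52 + 11*(139/3) = -52 + 1529/3 = 1373/3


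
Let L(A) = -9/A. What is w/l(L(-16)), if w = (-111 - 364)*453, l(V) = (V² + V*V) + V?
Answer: -9180800/51 ≈ -1.8002e+5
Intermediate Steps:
l(V) = V + 2*V² (l(V) = (V² + V²) + V = 2*V² + V = V + 2*V²)
w = -215175 (w = -475*453 = -215175)
w/l(L(-16)) = -215175*16/(9*(1 + 2*(-9/(-16)))) = -215175*16/(9*(1 + 2*(-9*(-1/16)))) = -215175*16/(9*(1 + 2*(9/16))) = -215175*16/(9*(1 + 9/8)) = -215175/((9/16)*(17/8)) = -215175/153/128 = -215175*128/153 = -9180800/51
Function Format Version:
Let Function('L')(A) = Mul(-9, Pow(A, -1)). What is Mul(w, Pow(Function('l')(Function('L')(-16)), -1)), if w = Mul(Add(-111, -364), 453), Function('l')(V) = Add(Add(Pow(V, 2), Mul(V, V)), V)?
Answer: Rational(-9180800, 51) ≈ -1.8002e+5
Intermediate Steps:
Function('l')(V) = Add(V, Mul(2, Pow(V, 2))) (Function('l')(V) = Add(Add(Pow(V, 2), Pow(V, 2)), V) = Add(Mul(2, Pow(V, 2)), V) = Add(V, Mul(2, Pow(V, 2))))
w = -215175 (w = Mul(-475, 453) = -215175)
Mul(w, Pow(Function('l')(Function('L')(-16)), -1)) = Mul(-215175, Pow(Mul(Mul(-9, Pow(-16, -1)), Add(1, Mul(2, Mul(-9, Pow(-16, -1))))), -1)) = Mul(-215175, Pow(Mul(Mul(-9, Rational(-1, 16)), Add(1, Mul(2, Mul(-9, Rational(-1, 16))))), -1)) = Mul(-215175, Pow(Mul(Rational(9, 16), Add(1, Mul(2, Rational(9, 16)))), -1)) = Mul(-215175, Pow(Mul(Rational(9, 16), Add(1, Rational(9, 8))), -1)) = Mul(-215175, Pow(Mul(Rational(9, 16), Rational(17, 8)), -1)) = Mul(-215175, Pow(Rational(153, 128), -1)) = Mul(-215175, Rational(128, 153)) = Rational(-9180800, 51)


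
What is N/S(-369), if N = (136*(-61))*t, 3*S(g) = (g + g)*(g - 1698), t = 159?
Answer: -4148/1599 ≈ -2.5941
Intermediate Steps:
S(g) = 2*g*(-1698 + g)/3 (S(g) = ((g + g)*(g - 1698))/3 = ((2*g)*(-1698 + g))/3 = (2*g*(-1698 + g))/3 = 2*g*(-1698 + g)/3)
N = -1319064 (N = (136*(-61))*159 = -8296*159 = -1319064)
N/S(-369) = -1319064*(-1/(246*(-1698 - 369))) = -1319064/((⅔)*(-369)*(-2067)) = -1319064/508482 = -1319064*1/508482 = -4148/1599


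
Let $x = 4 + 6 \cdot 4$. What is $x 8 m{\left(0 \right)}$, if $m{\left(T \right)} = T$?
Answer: $0$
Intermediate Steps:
$x = 28$ ($x = 4 + 24 = 28$)
$x 8 m{\left(0 \right)} = 28 \cdot 8 \cdot 0 = 224 \cdot 0 = 0$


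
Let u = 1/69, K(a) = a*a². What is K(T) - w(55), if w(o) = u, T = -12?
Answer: -119233/69 ≈ -1728.0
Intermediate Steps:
K(a) = a³
u = 1/69 ≈ 0.014493
w(o) = 1/69
K(T) - w(55) = (-12)³ - 1*1/69 = -1728 - 1/69 = -119233/69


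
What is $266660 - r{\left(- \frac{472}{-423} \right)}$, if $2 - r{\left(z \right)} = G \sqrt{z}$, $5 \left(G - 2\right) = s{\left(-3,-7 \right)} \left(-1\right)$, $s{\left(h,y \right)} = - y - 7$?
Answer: $266658 + \frac{4 \sqrt{5546}}{141} \approx 2.6666 \cdot 10^{5}$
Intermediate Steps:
$s{\left(h,y \right)} = -7 - y$
$G = 2$ ($G = 2 + \frac{\left(-7 - -7\right) \left(-1\right)}{5} = 2 + \frac{\left(-7 + 7\right) \left(-1\right)}{5} = 2 + \frac{0 \left(-1\right)}{5} = 2 + \frac{1}{5} \cdot 0 = 2 + 0 = 2$)
$r{\left(z \right)} = 2 - 2 \sqrt{z}$
$266660 - r{\left(- \frac{472}{-423} \right)} = 266660 - \left(2 - 2 \sqrt{- \frac{472}{-423}}\right) = 266660 - \left(2 - 2 \sqrt{\left(-472\right) \left(- \frac{1}{423}\right)}\right) = 266660 - \left(2 - 2 \sqrt{\frac{472}{423}}\right) = 266660 - \left(2 - 2 \frac{2 \sqrt{5546}}{141}\right) = 266660 - \left(2 - \frac{4 \sqrt{5546}}{141}\right) = 266658 + \frac{4 \sqrt{5546}}{141}$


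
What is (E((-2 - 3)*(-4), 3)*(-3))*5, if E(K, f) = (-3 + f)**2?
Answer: 0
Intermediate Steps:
(E((-2 - 3)*(-4), 3)*(-3))*5 = ((-3 + 3)**2*(-3))*5 = (0**2*(-3))*5 = (0*(-3))*5 = 0*5 = 0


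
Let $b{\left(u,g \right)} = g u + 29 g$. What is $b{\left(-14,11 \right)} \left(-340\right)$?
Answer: $-56100$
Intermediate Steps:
$b{\left(u,g \right)} = 29 g + g u$
$b{\left(-14,11 \right)} \left(-340\right) = 11 \left(29 - 14\right) \left(-340\right) = 11 \cdot 15 \left(-340\right) = 165 \left(-340\right) = -56100$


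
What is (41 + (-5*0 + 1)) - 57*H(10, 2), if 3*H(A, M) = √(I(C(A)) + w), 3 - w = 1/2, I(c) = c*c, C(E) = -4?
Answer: 42 - 19*√74/2 ≈ -39.722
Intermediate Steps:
I(c) = c²
w = 5/2 (w = 3 - 1/2 = 3 - 1*½ = 3 - ½ = 5/2 ≈ 2.5000)
H(A, M) = √74/6 (H(A, M) = √((-4)² + 5/2)/3 = √(16 + 5/2)/3 = √(37/2)/3 = (√74/2)/3 = √74/6)
(41 + (-5*0 + 1)) - 57*H(10, 2) = (41 + (-5*0 + 1)) - 19*√74/2 = (41 + (0 + 1)) - 19*√74/2 = (41 + 1) - 19*√74/2 = 42 - 19*√74/2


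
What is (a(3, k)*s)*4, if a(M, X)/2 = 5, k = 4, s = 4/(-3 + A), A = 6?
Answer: 160/3 ≈ 53.333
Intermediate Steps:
s = 4/3 (s = 4/(-3 + 6) = 4/3 ≈ 1.3333)
a(M, X) = 10 (a(M, X) = 2*5 = 10)
(a(3, k)*s)*4 = (10*(4/3))*4 = (40/3)*4 = 160/3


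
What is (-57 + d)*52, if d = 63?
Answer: 312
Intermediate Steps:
(-57 + d)*52 = (-57 + 63)*52 = 6*52 = 312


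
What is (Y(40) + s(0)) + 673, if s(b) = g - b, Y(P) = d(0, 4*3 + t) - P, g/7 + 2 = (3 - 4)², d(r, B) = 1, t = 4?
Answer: 627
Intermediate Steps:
g = -7 (g = -14 + 7*(3 - 4)² = -14 + 7*(-1)² = -14 + 7*1 = -14 + 7 = -7)
Y(P) = 1 - P
s(b) = -7 - b
(Y(40) + s(0)) + 673 = ((1 - 1*40) + (-7 - 1*0)) + 673 = ((1 - 40) + (-7 + 0)) + 673 = (-39 - 7) + 673 = -46 + 673 = 627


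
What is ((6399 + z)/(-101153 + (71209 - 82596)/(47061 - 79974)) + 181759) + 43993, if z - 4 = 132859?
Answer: 375788697935449/1664618651 ≈ 2.2575e+5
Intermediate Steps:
z = 132863 (z = 4 + 132859 = 132863)
((6399 + z)/(-101153 + (71209 - 82596)/(47061 - 79974)) + 181759) + 43993 = ((6399 + 132863)/(-101153 + (71209 - 82596)/(47061 - 79974)) + 181759) + 43993 = (139262/(-101153 - 11387/(-32913)) + 181759) + 43993 = (139262/(-101153 - 11387*(-1/32913)) + 181759) + 43993 = (139262/(-101153 + 11387/32913) + 181759) + 43993 = (139262/(-3329237302/32913) + 181759) + 43993 = (139262*(-32913/3329237302) + 181759) + 43993 = (-2291765103/1664618651 + 181759) + 43993 = 302557129622006/1664618651 + 43993 = 375788697935449/1664618651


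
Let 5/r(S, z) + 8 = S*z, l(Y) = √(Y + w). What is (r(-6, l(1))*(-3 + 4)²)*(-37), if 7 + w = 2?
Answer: 185/26 - 555*I/52 ≈ 7.1154 - 10.673*I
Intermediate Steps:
w = -5 (w = -7 + 2 = -5)
l(Y) = √(-5 + Y) (l(Y) = √(Y - 5) = √(-5 + Y))
r(S, z) = 5/(-8 + S*z)
(r(-6, l(1))*(-3 + 4)²)*(-37) = ((5/(-8 - 6*√(-5 + 1)))*(-3 + 4)²)*(-37) = ((5/(-8 - 12*I))*1²)*(-37) = ((5/(-8 - 12*I))*1)*(-37) = ((5*((-8 + 12*I)/208))*1)*(-37) = ((5*(-8 + 12*I)/208)*1)*(-37) = (5*(-8 + 12*I)/208)*(-37) = -185*(-8 + 12*I)/208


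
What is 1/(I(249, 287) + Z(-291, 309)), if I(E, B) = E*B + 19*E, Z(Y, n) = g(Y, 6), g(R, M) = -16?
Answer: 1/76178 ≈ 1.3127e-5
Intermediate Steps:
Z(Y, n) = -16
I(E, B) = 19*E + B*E (I(E, B) = B*E + 19*E = 19*E + B*E)
1/(I(249, 287) + Z(-291, 309)) = 1/(249*(19 + 287) - 16) = 1/(249*306 - 16) = 1/(76194 - 16) = 1/76178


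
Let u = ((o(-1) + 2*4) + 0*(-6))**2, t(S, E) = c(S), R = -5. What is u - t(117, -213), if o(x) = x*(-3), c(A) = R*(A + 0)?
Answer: 706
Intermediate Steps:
c(A) = -5*A (c(A) = -5*(A + 0) = -5*A)
t(S, E) = -5*S
o(x) = -3*x
u = 121 (u = ((-3*(-1) + 2*4) + 0*(-6))**2 = ((3 + 8) + 0)**2 = (11 + 0)**2 = 11**2 = 121)
u - t(117, -213) = 121 - (-5)*117 = 121 - 1*(-585) = 121 + 585 = 706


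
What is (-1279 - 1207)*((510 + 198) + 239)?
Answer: -2354242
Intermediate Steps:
(-1279 - 1207)*((510 + 198) + 239) = -2486*(708 + 239) = -2486*947 = -2354242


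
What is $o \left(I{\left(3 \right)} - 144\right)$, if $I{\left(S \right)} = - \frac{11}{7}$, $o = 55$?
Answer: $- \frac{56045}{7} \approx -8006.4$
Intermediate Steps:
$I{\left(S \right)} = - \frac{11}{7}$ ($I{\left(S \right)} = \left(-11\right) \frac{1}{7} = - \frac{11}{7}$)
$o \left(I{\left(3 \right)} - 144\right) = 55 \left(- \frac{11}{7} - 144\right) = 55 \left(- \frac{1019}{7}\right) = - \frac{56045}{7}$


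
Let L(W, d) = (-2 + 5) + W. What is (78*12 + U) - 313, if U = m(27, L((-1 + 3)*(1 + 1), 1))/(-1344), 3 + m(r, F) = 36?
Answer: 279093/448 ≈ 622.98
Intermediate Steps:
L(W, d) = 3 + W
m(r, F) = 33 (m(r, F) = -3 + 36 = 33)
U = -11/448 (U = 33/(-1344) = 33*(-1/1344) = -11/448 ≈ -0.024554)
(78*12 + U) - 313 = (78*12 - 11/448) - 313 = (936 - 11/448) - 313 = 419317/448 - 313 = 279093/448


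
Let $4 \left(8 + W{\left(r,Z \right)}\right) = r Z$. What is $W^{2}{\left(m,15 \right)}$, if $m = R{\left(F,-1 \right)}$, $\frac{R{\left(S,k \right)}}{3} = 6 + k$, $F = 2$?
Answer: $\frac{37249}{16} \approx 2328.1$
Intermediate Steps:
$R{\left(S,k \right)} = 18 + 3 k$ ($R{\left(S,k \right)} = 3 \left(6 + k\right) = 18 + 3 k$)
$m = 15$ ($m = 18 + 3 \left(-1\right) = 18 - 3 = 15$)
$W{\left(r,Z \right)} = -8 + \frac{Z r}{4}$ ($W{\left(r,Z \right)} = -8 + \frac{r Z}{4} = -8 + \frac{Z r}{4}$)
$W^{2}{\left(m,15 \right)} = \left(-8 + \frac{1}{4} \cdot 15 \cdot 15\right)^{2} = \left(-8 + \frac{225}{4}\right)^{2} = \left(\frac{193}{4}\right)^{2} = \frac{37249}{16}$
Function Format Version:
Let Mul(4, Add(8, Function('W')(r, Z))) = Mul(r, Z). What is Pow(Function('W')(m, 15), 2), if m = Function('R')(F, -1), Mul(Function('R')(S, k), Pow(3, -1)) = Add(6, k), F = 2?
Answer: Rational(37249, 16) ≈ 2328.1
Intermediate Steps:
Function('R')(S, k) = Add(18, Mul(3, k)) (Function('R')(S, k) = Mul(3, Add(6, k)) = Add(18, Mul(3, k)))
m = 15 (m = Add(18, Mul(3, -1)) = Add(18, -3) = 15)
Function('W')(r, Z) = Add(-8, Mul(Rational(1, 4), Z, r)) (Function('W')(r, Z) = Add(-8, Mul(Rational(1, 4), Mul(r, Z))) = Add(-8, Mul(Rational(1, 4), Mul(Z, r))) = Add(-8, Mul(Rational(1, 4), Z, r)))
Pow(Function('W')(m, 15), 2) = Pow(Add(-8, Mul(Rational(1, 4), 15, 15)), 2) = Pow(Add(-8, Rational(225, 4)), 2) = Pow(Rational(193, 4), 2) = Rational(37249, 16)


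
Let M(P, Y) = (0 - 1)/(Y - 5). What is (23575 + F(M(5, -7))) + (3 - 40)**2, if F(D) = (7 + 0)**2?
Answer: 24993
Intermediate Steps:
M(P, Y) = -1/(-5 + Y)
F(D) = 49 (F(D) = 7**2 = 49)
(23575 + F(M(5, -7))) + (3 - 40)**2 = (23575 + 49) + (3 - 40)**2 = 23624 + (-37)**2 = 23624 + 1369 = 24993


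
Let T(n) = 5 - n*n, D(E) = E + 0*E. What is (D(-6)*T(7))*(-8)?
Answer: -2112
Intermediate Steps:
D(E) = E (D(E) = E + 0 = E)
T(n) = 5 - n²
(D(-6)*T(7))*(-8) = -6*(5 - 1*7²)*(-8) = -6*(5 - 1*49)*(-8) = -6*(5 - 49)*(-8) = -6*(-44)*(-8) = 264*(-8) = -2112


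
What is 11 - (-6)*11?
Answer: 77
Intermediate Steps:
11 - (-6)*11 = 11 - 6*(-11) = 11 + 66 = 77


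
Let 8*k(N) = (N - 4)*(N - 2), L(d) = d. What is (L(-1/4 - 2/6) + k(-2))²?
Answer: 841/144 ≈ 5.8403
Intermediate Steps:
k(N) = (-4 + N)*(-2 + N)/8 (k(N) = ((N - 4)*(N - 2))/8 = ((-4 + N)*(-2 + N))/8 = (-4 + N)*(-2 + N)/8)
(L(-1/4 - 2/6) + k(-2))² = ((-1/4 - 2/6) + (1 - ¾*(-2) + (⅛)*(-2)²))² = ((-1*¼ - 2*⅙) + (1 + 3/2 + (⅛)*4))² = ((-¼ - ⅓) + (1 + 3/2 + ½))² = (-7/12 + 3)² = (29/12)² = 841/144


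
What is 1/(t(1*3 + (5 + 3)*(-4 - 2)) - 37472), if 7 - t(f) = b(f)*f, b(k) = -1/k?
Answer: -1/37464 ≈ -2.6692e-5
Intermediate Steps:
t(f) = 8 (t(f) = 7 - (-1/f)*f = 7 - 1*(-1) = 7 + 1 = 8)
1/(t(1*3 + (5 + 3)*(-4 - 2)) - 37472) = 1/(8 - 37472) = 1/(-37464) = -1/37464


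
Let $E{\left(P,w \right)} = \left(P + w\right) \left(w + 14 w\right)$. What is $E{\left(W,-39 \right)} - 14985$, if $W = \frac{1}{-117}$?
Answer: $7835$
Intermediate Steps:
$W = - \frac{1}{117} \approx -0.008547$
$E{\left(P,w \right)} = 15 w \left(P + w\right)$ ($E{\left(P,w \right)} = \left(P + w\right) 15 w = 15 w \left(P + w\right)$)
$E{\left(W,-39 \right)} - 14985 = 15 \left(-39\right) \left(- \frac{1}{117} - 39\right) - 14985 = 15 \left(-39\right) \left(- \frac{4564}{117}\right) - 14985 = 22820 - 14985 = 7835$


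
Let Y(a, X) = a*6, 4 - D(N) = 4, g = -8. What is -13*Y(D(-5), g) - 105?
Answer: -105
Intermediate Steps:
D(N) = 0 (D(N) = 4 - 1*4 = 4 - 4 = 0)
Y(a, X) = 6*a
-13*Y(D(-5), g) - 105 = -78*0 - 105 = -13*0 - 105 = 0 - 105 = -105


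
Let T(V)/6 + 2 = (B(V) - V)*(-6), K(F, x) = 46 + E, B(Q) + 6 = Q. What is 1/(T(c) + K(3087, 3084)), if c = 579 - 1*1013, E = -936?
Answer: -1/686 ≈ -0.0014577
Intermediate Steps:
B(Q) = -6 + Q
c = -434 (c = 579 - 1013 = -434)
K(F, x) = -890 (K(F, x) = 46 - 936 = -890)
T(V) = 204 (T(V) = -12 + 6*(((-6 + V) - V)*(-6)) = -12 + 6*(-6*(-6)) = -12 + 6*36 = -12 + 216 = 204)
1/(T(c) + K(3087, 3084)) = 1/(204 - 890) = 1/(-686) = -1/686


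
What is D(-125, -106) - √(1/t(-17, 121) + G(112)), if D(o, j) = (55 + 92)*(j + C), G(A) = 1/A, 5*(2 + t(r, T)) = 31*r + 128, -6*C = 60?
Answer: -17052 - I*√432313/11452 ≈ -17052.0 - 0.057414*I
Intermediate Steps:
C = -10 (C = -⅙*60 = -10)
t(r, T) = 118/5 + 31*r/5 (t(r, T) = -2 + (31*r + 128)/5 = -2 + (128 + 31*r)/5 = -2 + (128/5 + 31*r/5) = 118/5 + 31*r/5)
D(o, j) = -1470 + 147*j (D(o, j) = (55 + 92)*(j - 10) = 147*(-10 + j) = -1470 + 147*j)
D(-125, -106) - √(1/t(-17, 121) + G(112)) = (-1470 + 147*(-106)) - √(1/(118/5 + (31/5)*(-17)) + 1/112) = (-1470 - 15582) - √(1/(118/5 - 527/5) + 1/112) = -17052 - √(1/(-409/5) + 1/112) = -17052 - √(-5/409 + 1/112) = -17052 - √(-151/45808) = -17052 - I*√432313/11452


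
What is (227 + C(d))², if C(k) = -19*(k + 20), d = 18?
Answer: 245025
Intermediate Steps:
C(k) = -380 - 19*k (C(k) = -19*(20 + k) = -380 - 19*k)
(227 + C(d))² = (227 + (-380 - 19*18))² = (227 + (-380 - 342))² = (227 - 722)² = (-495)² = 245025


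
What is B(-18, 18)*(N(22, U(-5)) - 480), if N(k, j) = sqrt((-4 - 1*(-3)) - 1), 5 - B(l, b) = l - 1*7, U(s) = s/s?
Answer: -14400 + 30*I*sqrt(2) ≈ -14400.0 + 42.426*I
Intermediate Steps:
U(s) = 1
B(l, b) = 12 - l (B(l, b) = 5 - (l - 1*7) = 5 - (l - 7) = 5 - (-7 + l) = 5 + (7 - l) = 12 - l)
N(k, j) = I*sqrt(2) (N(k, j) = sqrt((-4 + 3) - 1) = sqrt(-1 - 1) = sqrt(-2) = I*sqrt(2))
B(-18, 18)*(N(22, U(-5)) - 480) = (12 - 1*(-18))*(I*sqrt(2) - 480) = (12 + 18)*(-480 + I*sqrt(2)) = 30*(-480 + I*sqrt(2)) = -14400 + 30*I*sqrt(2)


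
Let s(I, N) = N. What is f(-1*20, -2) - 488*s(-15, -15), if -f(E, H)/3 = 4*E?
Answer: 7560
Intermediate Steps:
f(E, H) = -12*E
f(-1*20, -2) - 488*s(-15, -15) = -(-12)*20 - 488*(-15) = -12*(-20) + 7320 = 240 + 7320 = 7560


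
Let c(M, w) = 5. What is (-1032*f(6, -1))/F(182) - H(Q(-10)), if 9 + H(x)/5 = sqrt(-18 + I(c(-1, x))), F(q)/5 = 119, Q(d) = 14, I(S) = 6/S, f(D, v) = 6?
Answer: 20583/595 - 2*I*sqrt(105) ≈ 34.593 - 20.494*I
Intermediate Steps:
F(q) = 595 (F(q) = 5*119 = 595)
H(x) = -45 + 2*I*sqrt(105) (H(x) = -45 + 5*sqrt(-18 + 6/5) = -45 + 5*sqrt(-84/5) = -45 + 5*(2*I*sqrt(105)/5) = -45 + 2*I*sqrt(105))
(-1032*f(6, -1))/F(182) - H(Q(-10)) = -1032*6/595 - (-45 + 2*I*sqrt(105)) = -6192*1/595 + (45 - 2*I*sqrt(105)) = -6192/595 + (45 - 2*I*sqrt(105)) = 20583/595 - 2*I*sqrt(105)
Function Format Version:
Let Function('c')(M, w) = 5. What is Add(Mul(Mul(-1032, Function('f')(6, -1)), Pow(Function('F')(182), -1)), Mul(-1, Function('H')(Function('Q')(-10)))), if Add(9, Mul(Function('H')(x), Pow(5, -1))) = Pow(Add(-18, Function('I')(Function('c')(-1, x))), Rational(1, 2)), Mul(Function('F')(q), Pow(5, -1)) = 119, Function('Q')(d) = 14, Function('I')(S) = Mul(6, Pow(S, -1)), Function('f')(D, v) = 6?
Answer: Add(Rational(20583, 595), Mul(-2, I, Pow(105, Rational(1, 2)))) ≈ Add(34.593, Mul(-20.494, I))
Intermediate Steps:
Function('F')(q) = 595 (Function('F')(q) = Mul(5, 119) = 595)
Function('H')(x) = Add(-45, Mul(2, I, Pow(105, Rational(1, 2)))) (Function('H')(x) = Add(-45, Mul(5, Pow(Add(-18, Mul(6, Pow(5, -1))), Rational(1, 2)))) = Add(-45, Mul(5, Pow(Add(-18, Mul(6, Rational(1, 5))), Rational(1, 2)))) = Add(-45, Mul(5, Pow(Add(-18, Rational(6, 5)), Rational(1, 2)))) = Add(-45, Mul(5, Pow(Rational(-84, 5), Rational(1, 2)))) = Add(-45, Mul(5, Mul(Rational(2, 5), I, Pow(105, Rational(1, 2))))) = Add(-45, Mul(2, I, Pow(105, Rational(1, 2)))))
Add(Mul(Mul(-1032, Function('f')(6, -1)), Pow(Function('F')(182), -1)), Mul(-1, Function('H')(Function('Q')(-10)))) = Add(Mul(Mul(-1032, 6), Pow(595, -1)), Mul(-1, Add(-45, Mul(2, I, Pow(105, Rational(1, 2)))))) = Add(Mul(-6192, Rational(1, 595)), Add(45, Mul(-2, I, Pow(105, Rational(1, 2))))) = Add(Rational(-6192, 595), Add(45, Mul(-2, I, Pow(105, Rational(1, 2))))) = Add(Rational(20583, 595), Mul(-2, I, Pow(105, Rational(1, 2))))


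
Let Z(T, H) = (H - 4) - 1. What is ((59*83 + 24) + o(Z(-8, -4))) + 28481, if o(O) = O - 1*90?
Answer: 33303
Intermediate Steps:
Z(T, H) = -5 + H (Z(T, H) = (-4 + H) - 1 = -5 + H)
o(O) = -90 + O (o(O) = O - 90 = -90 + O)
((59*83 + 24) + o(Z(-8, -4))) + 28481 = ((59*83 + 24) + (-90 + (-5 - 4))) + 28481 = ((4897 + 24) + (-90 - 9)) + 28481 = (4921 - 99) + 28481 = 4822 + 28481 = 33303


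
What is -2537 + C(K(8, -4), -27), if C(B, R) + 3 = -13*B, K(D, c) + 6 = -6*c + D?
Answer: -2878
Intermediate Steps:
K(D, c) = -6 + D - 6*c (K(D, c) = -6 + (-6*c + D) = -6 + (D - 6*c) = -6 + D - 6*c)
C(B, R) = -3 - 13*B
-2537 + C(K(8, -4), -27) = -2537 + (-3 - 13*(-6 + 8 - 6*(-4))) = -2537 + (-3 - 13*(-6 + 8 + 24)) = -2537 + (-3 - 13*26) = -2537 + (-3 - 338) = -2537 - 341 = -2878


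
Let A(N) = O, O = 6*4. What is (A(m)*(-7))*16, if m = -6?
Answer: -2688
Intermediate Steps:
O = 24
A(N) = 24
(A(m)*(-7))*16 = (24*(-7))*16 = -168*16 = -2688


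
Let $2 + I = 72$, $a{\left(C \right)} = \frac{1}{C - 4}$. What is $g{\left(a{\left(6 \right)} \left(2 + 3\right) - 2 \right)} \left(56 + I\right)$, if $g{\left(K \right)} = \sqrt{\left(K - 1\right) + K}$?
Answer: $0$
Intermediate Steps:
$a{\left(C \right)} = \frac{1}{-4 + C}$
$I = 70$ ($I = -2 + 72 = 70$)
$g{\left(K \right)} = \sqrt{-1 + 2 K}$ ($g{\left(K \right)} = \sqrt{\left(K - 1\right) + K} = \sqrt{\left(-1 + K\right) + K} = \sqrt{-1 + 2 K}$)
$g{\left(a{\left(6 \right)} \left(2 + 3\right) - 2 \right)} \left(56 + I\right) = \sqrt{-1 + 2 \left(\frac{2 + 3}{-4 + 6} - 2\right)} \left(56 + 70\right) = \sqrt{-1 + 2 \left(\frac{1}{2} \cdot 5 - 2\right)} 126 = \sqrt{-1 + 2 \left(\frac{5}{2} - 2\right)} 126 = \sqrt{-1 + 2 \cdot \frac{1}{2}} \cdot 126 = \sqrt{-1 + 1} \cdot 126 = \sqrt{0} \cdot 126 = 0 \cdot 126 = 0$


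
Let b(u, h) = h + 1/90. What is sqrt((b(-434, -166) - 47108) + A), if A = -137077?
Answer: I*sqrt(165915890)/30 ≈ 429.36*I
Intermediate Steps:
b(u, h) = 1/90 + h (b(u, h) = h + 1/90 = 1/90 + h)
sqrt((b(-434, -166) - 47108) + A) = sqrt(((1/90 - 166) - 47108) - 137077) = sqrt((-14939/90 - 47108) - 137077) = sqrt(-4254659/90 - 137077) = sqrt(-16591589/90) = I*sqrt(165915890)/30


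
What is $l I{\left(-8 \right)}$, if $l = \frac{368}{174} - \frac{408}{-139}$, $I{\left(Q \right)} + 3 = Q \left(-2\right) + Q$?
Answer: $\frac{305360}{12093} \approx 25.251$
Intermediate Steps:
$I{\left(Q \right)} = -3 - Q$ ($I{\left(Q \right)} = -3 + \left(Q \left(-2\right) + Q\right) = -3 + \left(- 2 Q + Q\right) = -3 - Q$)
$l = \frac{61072}{12093}$ ($l = 368 \cdot \frac{1}{174} - - \frac{408}{139} = \frac{184}{87} + \frac{408}{139} = \frac{61072}{12093} \approx 5.0502$)
$l I{\left(-8 \right)} = \frac{61072 \left(-3 - -8\right)}{12093} = \frac{61072 \left(-3 + 8\right)}{12093} = \frac{61072}{12093} \cdot 5 = \frac{305360}{12093}$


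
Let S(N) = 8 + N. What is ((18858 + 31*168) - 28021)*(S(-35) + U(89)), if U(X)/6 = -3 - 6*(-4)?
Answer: -391545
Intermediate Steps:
U(X) = 126 (U(X) = 6*(-3 - 6*(-4)) = 6*(-3 + 24) = 6*21 = 126)
((18858 + 31*168) - 28021)*(S(-35) + U(89)) = ((18858 + 31*168) - 28021)*((8 - 35) + 126) = ((18858 + 5208) - 28021)*(-27 + 126) = (24066 - 28021)*99 = -3955*99 = -391545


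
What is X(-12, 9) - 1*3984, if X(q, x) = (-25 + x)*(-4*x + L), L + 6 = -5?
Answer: -3232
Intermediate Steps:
L = -11 (L = -6 - 5 = -11)
X(q, x) = (-25 + x)*(-11 - 4*x) (X(q, x) = (-25 + x)*(-4*x - 11) = (-25 + x)*(-11 - 4*x))
X(-12, 9) - 1*3984 = (275 - 4*9**2 + 89*9) - 1*3984 = (275 - 4*81 + 801) - 3984 = (275 - 324 + 801) - 3984 = 752 - 3984 = -3232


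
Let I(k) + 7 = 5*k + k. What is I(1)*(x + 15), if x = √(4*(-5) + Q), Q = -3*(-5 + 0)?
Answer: -15 - I*√5 ≈ -15.0 - 2.2361*I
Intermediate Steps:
I(k) = -7 + 6*k (I(k) = -7 + (5*k + k) = -7 + 6*k)
Q = 15 (Q = -3*(-5) = 15)
x = I*√5 (x = √(4*(-5) + 15) = √(-20 + 15) = √(-5) = I*√5 ≈ 2.2361*I)
I(1)*(x + 15) = (-7 + 6*1)*(I*√5 + 15) = (-7 + 6)*(15 + I*√5) = -(15 + I*√5) = -15 - I*√5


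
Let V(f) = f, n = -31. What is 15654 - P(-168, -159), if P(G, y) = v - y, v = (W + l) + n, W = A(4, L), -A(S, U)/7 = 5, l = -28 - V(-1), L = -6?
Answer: 15588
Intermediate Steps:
l = -27 (l = -28 - 1*(-1) = -28 + 1 = -27)
A(S, U) = -35 (A(S, U) = -7*5 = -35)
W = -35
v = -93 (v = (-35 - 27) - 31 = -62 - 31 = -93)
P(G, y) = -93 - y
15654 - P(-168, -159) = 15654 - (-93 - 1*(-159)) = 15654 - (-93 + 159) = 15654 - 1*66 = 15654 - 66 = 15588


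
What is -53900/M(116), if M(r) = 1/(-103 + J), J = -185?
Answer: 15523200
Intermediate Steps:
M(r) = -1/288 (M(r) = 1/(-103 - 185) = 1/(-288) = -1/288)
-53900/M(116) = -53900/(-1/288) = -53900*(-288) = 15523200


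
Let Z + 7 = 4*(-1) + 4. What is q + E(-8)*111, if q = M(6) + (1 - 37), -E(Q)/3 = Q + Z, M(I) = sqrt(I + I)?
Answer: 4959 + 2*sqrt(3) ≈ 4962.5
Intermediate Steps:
Z = -7 (Z = -7 + (4*(-1) + 4) = -7 + (-4 + 4) = -7 + 0 = -7)
M(I) = sqrt(2)*sqrt(I) (M(I) = sqrt(2*I) = sqrt(2)*sqrt(I))
E(Q) = 21 - 3*Q (E(Q) = -3*(Q - 7) = -3*(-7 + Q) = 21 - 3*Q)
q = -36 + 2*sqrt(3) (q = sqrt(2)*sqrt(6) + (1 - 37) = 2*sqrt(3) - 36 = -36 + 2*sqrt(3) ≈ -32.536)
q + E(-8)*111 = (-36 + 2*sqrt(3)) + (21 - 3*(-8))*111 = (-36 + 2*sqrt(3)) + (21 + 24)*111 = (-36 + 2*sqrt(3)) + 45*111 = (-36 + 2*sqrt(3)) + 4995 = 4959 + 2*sqrt(3)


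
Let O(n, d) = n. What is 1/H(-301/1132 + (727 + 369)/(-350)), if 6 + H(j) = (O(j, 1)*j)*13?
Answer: 39243610000/5652807819573 ≈ 0.0069423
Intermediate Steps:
H(j) = -6 + 13*j² (H(j) = -6 + (j*j)*13 = -6 + j²*13 = -6 + 13*j²)
1/H(-301/1132 + (727 + 369)/(-350)) = 1/(-6 + 13*(-301/1132 + (727 + 369)/(-350))²) = 1/(-6 + 13*(-301*1/1132 + 1096*(-1/350))²) = 1/(-6 + 13*(-301/1132 - 548/175)²) = 1/(-6 + 13*(-673011/198100)²) = 1/(-6 + 13*(452943806121/39243610000)) = 1/(-6 + 5888269479573/39243610000) = 1/(5652807819573/39243610000) = 39243610000/5652807819573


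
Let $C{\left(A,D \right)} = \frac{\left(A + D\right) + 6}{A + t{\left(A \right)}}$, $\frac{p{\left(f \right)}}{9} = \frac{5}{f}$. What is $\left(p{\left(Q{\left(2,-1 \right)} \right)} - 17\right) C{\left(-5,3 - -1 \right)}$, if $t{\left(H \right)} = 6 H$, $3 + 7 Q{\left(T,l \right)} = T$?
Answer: $\frac{332}{7} \approx 47.429$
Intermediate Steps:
$Q{\left(T,l \right)} = - \frac{3}{7} + \frac{T}{7}$
$p{\left(f \right)} = \frac{45}{f}$ ($p{\left(f \right)} = 9 \frac{5}{f} = \frac{45}{f}$)
$C{\left(A,D \right)} = \frac{6 + A + D}{7 A}$ ($C{\left(A,D \right)} = \frac{\left(A + D\right) + 6}{A + 6 A} = \frac{6 + A + D}{7 A}$)
$\left(p{\left(Q{\left(2,-1 \right)} \right)} - 17\right) C{\left(-5,3 - -1 \right)} = \left(\frac{45}{- \frac{3}{7} + \frac{1}{7} \cdot 2} - 17\right) \frac{6 - 5 + \left(3 - -1\right)}{7 \left(-5\right)} = \left(\frac{45}{- \frac{3}{7} + \frac{2}{7}} - 17\right) \frac{1}{7} \left(- \frac{1}{5}\right) \left(6 - 5 + \left(3 + 1\right)\right) = \left(\frac{45}{- \frac{1}{7}} - 17\right) \frac{1}{7} \left(- \frac{1}{5}\right) \left(6 - 5 + 4\right) = \left(45 \left(-7\right) - 17\right) \frac{1}{7} \left(- \frac{1}{5}\right) 5 = \left(-315 - 17\right) \left(- \frac{1}{7}\right) = \left(-332\right) \left(- \frac{1}{7}\right) = \frac{332}{7}$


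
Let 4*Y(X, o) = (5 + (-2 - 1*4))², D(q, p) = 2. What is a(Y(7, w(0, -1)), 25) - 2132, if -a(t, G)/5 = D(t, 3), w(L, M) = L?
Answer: -2142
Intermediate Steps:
Y(X, o) = ¼ (Y(X, o) = (5 + (-2 - 1*4))²/4 = (5 + (-2 - 4))²/4 = (5 - 6)²/4 = (¼)*(-1)² = (¼)*1 = ¼)
a(t, G) = -10 (a(t, G) = -5*2 = -10)
a(Y(7, w(0, -1)), 25) - 2132 = -10 - 2132 = -2142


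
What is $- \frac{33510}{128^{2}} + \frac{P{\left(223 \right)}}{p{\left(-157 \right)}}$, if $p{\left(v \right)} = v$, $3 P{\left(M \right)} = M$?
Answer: $- \frac{9718421}{3858432} \approx -2.5187$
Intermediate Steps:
$P{\left(M \right)} = \frac{M}{3}$
$- \frac{33510}{128^{2}} + \frac{P{\left(223 \right)}}{p{\left(-157 \right)}} = - \frac{33510}{128^{2}} + \frac{\frac{1}{3} \cdot 223}{-157} = - \frac{33510}{16384} + \frac{223}{3} \left(- \frac{1}{157}\right) = \left(-33510\right) \frac{1}{16384} - \frac{223}{471} = - \frac{16755}{8192} - \frac{223}{471} = - \frac{9718421}{3858432}$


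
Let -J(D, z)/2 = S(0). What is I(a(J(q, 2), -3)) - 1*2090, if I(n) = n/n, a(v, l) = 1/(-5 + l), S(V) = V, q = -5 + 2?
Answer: -2089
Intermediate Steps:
q = -3
J(D, z) = 0 (J(D, z) = -2*0 = 0)
I(n) = 1
I(a(J(q, 2), -3)) - 1*2090 = 1 - 1*2090 = 1 - 2090 = -2089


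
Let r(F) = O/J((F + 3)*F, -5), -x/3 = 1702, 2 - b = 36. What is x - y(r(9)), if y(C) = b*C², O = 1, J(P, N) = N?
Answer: -127616/25 ≈ -5104.6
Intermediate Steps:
b = -34 (b = 2 - 1*36 = 2 - 36 = -34)
x = -5106 (x = -3*1702 = -5106)
r(F) = -⅕ (r(F) = 1/(-5) = 1*(-⅕) = -⅕)
y(C) = -34*C²
x - y(r(9)) = -5106 - (-34)*(-⅕)² = -5106 - (-34)/25 = -5106 - 1*(-34/25) = -5106 + 34/25 = -127616/25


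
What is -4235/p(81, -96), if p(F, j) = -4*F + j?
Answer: 121/12 ≈ 10.083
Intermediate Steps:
p(F, j) = j - 4*F
-4235/p(81, -96) = -4235/(-96 - 4*81) = -4235/(-96 - 324) = -4235/(-420) = -4235*(-1/420) = 121/12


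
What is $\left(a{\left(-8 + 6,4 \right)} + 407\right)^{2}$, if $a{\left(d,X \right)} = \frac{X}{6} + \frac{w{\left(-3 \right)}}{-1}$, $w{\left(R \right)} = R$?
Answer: $\frac{1517824}{9} \approx 1.6865 \cdot 10^{5}$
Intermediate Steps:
$a{\left(d,X \right)} = 3 + \frac{X}{6}$ ($a{\left(d,X \right)} = \frac{X}{6} - \frac{3}{-1} = X \frac{1}{6} - -3 = \frac{X}{6} + 3 = 3 + \frac{X}{6}$)
$\left(a{\left(-8 + 6,4 \right)} + 407\right)^{2} = \left(\left(3 + \frac{1}{6} \cdot 4\right) + 407\right)^{2} = \left(\left(3 + \frac{2}{3}\right) + 407\right)^{2} = \left(\frac{11}{3} + 407\right)^{2} = \left(\frac{1232}{3}\right)^{2} = \frac{1517824}{9}$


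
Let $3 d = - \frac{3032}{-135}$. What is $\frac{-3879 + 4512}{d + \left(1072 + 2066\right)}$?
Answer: $\frac{256365}{1273922} \approx 0.20124$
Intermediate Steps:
$d = \frac{3032}{405}$ ($d = \frac{\left(-3032\right) \frac{1}{-135}}{3} = \frac{\left(-3032\right) \left(- \frac{1}{135}\right)}{3} = \frac{1}{3} \cdot \frac{3032}{135} = \frac{3032}{405} \approx 7.4864$)
$\frac{-3879 + 4512}{d + \left(1072 + 2066\right)} = \frac{-3879 + 4512}{\frac{3032}{405} + \left(1072 + 2066\right)} = \frac{633}{\frac{3032}{405} + 3138} = \frac{633}{\frac{1273922}{405}} = 633 \cdot \frac{405}{1273922} = \frac{256365}{1273922}$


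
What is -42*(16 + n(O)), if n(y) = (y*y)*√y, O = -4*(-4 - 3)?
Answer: -672 - 65856*√7 ≈ -1.7491e+5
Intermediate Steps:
O = 28 (O = -4*(-7) = 28)
n(y) = y^(5/2) (n(y) = y²*√y = y^(5/2))
-42*(16 + n(O)) = -42*(16 + 28^(5/2)) = -42*(16 + 1568*√7) = -672 - 65856*√7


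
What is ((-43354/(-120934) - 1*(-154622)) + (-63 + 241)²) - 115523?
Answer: 4280057338/60467 ≈ 70783.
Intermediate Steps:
((-43354/(-120934) - 1*(-154622)) + (-63 + 241)²) - 115523 = ((-43354*(-1/120934) + 154622) + 178²) - 115523 = ((21677/60467 + 154622) + 31684) - 115523 = (9349550151/60467 + 31684) - 115523 = 11265386579/60467 - 115523 = 4280057338/60467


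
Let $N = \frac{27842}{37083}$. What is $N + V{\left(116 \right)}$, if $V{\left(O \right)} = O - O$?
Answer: $\frac{27842}{37083} \approx 0.7508$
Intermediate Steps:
$V{\left(O \right)} = 0$
$N = \frac{27842}{37083}$ ($N = 27842 \cdot \frac{1}{37083} = \frac{27842}{37083} \approx 0.7508$)
$N + V{\left(116 \right)} = \frac{27842}{37083} + 0 = \frac{27842}{37083}$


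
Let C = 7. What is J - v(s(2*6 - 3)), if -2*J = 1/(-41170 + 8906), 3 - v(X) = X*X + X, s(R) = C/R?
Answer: -8453087/5226768 ≈ -1.6173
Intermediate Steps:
s(R) = 7/R
v(X) = 3 - X - X² (v(X) = 3 - (X*X + X) = 3 - (X² + X) = 3 - (X + X²) = 3 + (-X - X²) = 3 - X - X²)
J = 1/64528 (J = -1/(2*(-41170 + 8906)) = -½/(-32264) = -½*(-1/32264) = 1/64528 ≈ 1.5497e-5)
J - v(s(2*6 - 3)) = 1/64528 - (3 - 7/(2*6 - 3) - (7/(2*6 - 3))²) = 1/64528 - (3 - 7/(12 - 3) - (7/(12 - 3))²) = 1/64528 - (3 - 7/9 - (7/9)²) = 1/64528 - (3 - 7/9 - (7*(⅑))²) = 1/64528 - (3 - 1*7/9 - (7/9)²) = 1/64528 - (3 - 7/9 - 1*49/81) = 1/64528 - (3 - 7/9 - 49/81) = 1/64528 - 1*131/81 = 1/64528 - 131/81 = -8453087/5226768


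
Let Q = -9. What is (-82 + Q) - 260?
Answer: -351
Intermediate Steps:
(-82 + Q) - 260 = (-82 - 9) - 260 = -91 - 260 = -351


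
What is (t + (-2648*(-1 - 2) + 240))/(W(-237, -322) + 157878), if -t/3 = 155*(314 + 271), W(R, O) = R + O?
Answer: -263841/157319 ≈ -1.6771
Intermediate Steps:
W(R, O) = O + R
t = -272025 (t = -465*(314 + 271) = -465*585 = -3*90675 = -272025)
(t + (-2648*(-1 - 2) + 240))/(W(-237, -322) + 157878) = (-272025 + (-2648*(-1 - 2) + 240))/((-322 - 237) + 157878) = (-272025 + (-2648*(-3) + 240))/(-559 + 157878) = (-272025 + (-331*(-24) + 240))/157319 = (-272025 + (7944 + 240))*(1/157319) = (-272025 + 8184)*(1/157319) = -263841*1/157319 = -263841/157319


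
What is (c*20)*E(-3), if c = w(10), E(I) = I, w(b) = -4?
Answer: 240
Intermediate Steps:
c = -4
(c*20)*E(-3) = -4*20*(-3) = -80*(-3) = 240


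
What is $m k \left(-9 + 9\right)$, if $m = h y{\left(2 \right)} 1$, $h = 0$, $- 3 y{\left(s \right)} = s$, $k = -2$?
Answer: $0$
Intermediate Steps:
$y{\left(s \right)} = - \frac{s}{3}$
$m = 0$ ($m = 0 \left(\left(- \frac{1}{3}\right) 2\right) 1 = 0 \left(- \frac{2}{3}\right) 1 = 0 \cdot 1 = 0$)
$m k \left(-9 + 9\right) = 0 \left(- 2 \left(-9 + 9\right)\right) = 0 \left(\left(-2\right) 0\right) = 0 \cdot 0 = 0$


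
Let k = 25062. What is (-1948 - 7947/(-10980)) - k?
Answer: -32951317/1220 ≈ -27009.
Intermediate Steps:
(-1948 - 7947/(-10980)) - k = (-1948 - 7947/(-10980)) - 1*25062 = (-1948 - 7947*(-1/10980)) - 25062 = (-1948 + 883/1220) - 25062 = -2375677/1220 - 25062 = -32951317/1220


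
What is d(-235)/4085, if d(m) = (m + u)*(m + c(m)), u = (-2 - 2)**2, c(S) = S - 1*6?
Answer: 104244/4085 ≈ 25.519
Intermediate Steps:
c(S) = -6 + S (c(S) = S - 6 = -6 + S)
u = 16 (u = (-4)**2 = 16)
d(m) = (-6 + 2*m)*(16 + m) (d(m) = (m + 16)*(m + (-6 + m)) = (16 + m)*(-6 + 2*m) = (-6 + 2*m)*(16 + m))
d(-235)/4085 = (-96 + 2*(-235)**2 + 26*(-235))/4085 = (-96 + 2*55225 - 6110)*(1/4085) = (-96 + 110450 - 6110)*(1/4085) = 104244*(1/4085) = 104244/4085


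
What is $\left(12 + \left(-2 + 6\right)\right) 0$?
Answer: $0$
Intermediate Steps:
$\left(12 + \left(-2 + 6\right)\right) 0 = \left(12 + 4\right) 0 = 16 \cdot 0 = 0$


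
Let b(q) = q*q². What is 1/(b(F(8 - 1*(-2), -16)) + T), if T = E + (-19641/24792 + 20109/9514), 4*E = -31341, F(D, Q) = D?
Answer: -39311848/268654362733 ≈ -0.00014633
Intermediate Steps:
b(q) = q³
E = -31341/4 (E = (¼)*(-31341) = -31341/4 ≈ -7835.3)
T = -307966210733/39311848 (T = -31341/4 + (-19641/24792 + 20109/9514) = -31341/4 + (-19641*1/24792 + 20109*(1/9514)) = -31341/4 + (-6547/8264 + 20109/9514) = -31341/4 + 51946309/39311848 = -307966210733/39311848 ≈ -7833.9)
1/(b(F(8 - 1*(-2), -16)) + T) = 1/((8 - 1*(-2))³ - 307966210733/39311848) = 1/((8 + 2)³ - 307966210733/39311848) = 1/(10³ - 307966210733/39311848) = 1/(1000 - 307966210733/39311848) = 1/(-268654362733/39311848) = -39311848/268654362733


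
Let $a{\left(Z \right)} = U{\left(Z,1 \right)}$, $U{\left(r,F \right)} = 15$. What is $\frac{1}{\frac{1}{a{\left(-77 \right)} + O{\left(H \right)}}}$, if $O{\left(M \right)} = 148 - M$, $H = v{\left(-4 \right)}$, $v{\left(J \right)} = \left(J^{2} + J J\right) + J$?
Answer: $135$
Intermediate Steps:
$v{\left(J \right)} = J + 2 J^{2}$ ($v{\left(J \right)} = \left(J^{2} + J^{2}\right) + J = 2 J^{2} + J = J + 2 J^{2}$)
$a{\left(Z \right)} = 15$
$H = 28$ ($H = - 4 \left(1 + 2 \left(-4\right)\right) = - 4 \left(1 - 8\right) = \left(-4\right) \left(-7\right) = 28$)
$\frac{1}{\frac{1}{a{\left(-77 \right)} + O{\left(H \right)}}} = \frac{1}{\frac{1}{15 + \left(148 - 28\right)}} = \frac{1}{\frac{1}{15 + 120}} = \frac{1}{\frac{1}{135}} = 135$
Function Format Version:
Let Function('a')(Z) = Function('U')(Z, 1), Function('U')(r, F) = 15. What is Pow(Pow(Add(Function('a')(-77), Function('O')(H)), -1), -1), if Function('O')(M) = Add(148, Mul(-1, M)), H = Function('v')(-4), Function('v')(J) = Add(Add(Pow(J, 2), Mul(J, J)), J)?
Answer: 135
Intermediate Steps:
Function('v')(J) = Add(J, Mul(2, Pow(J, 2))) (Function('v')(J) = Add(Add(Pow(J, 2), Pow(J, 2)), J) = Add(Mul(2, Pow(J, 2)), J) = Add(J, Mul(2, Pow(J, 2))))
Function('a')(Z) = 15
H = 28 (H = Mul(-4, Add(1, Mul(2, -4))) = Mul(-4, Add(1, -8)) = Mul(-4, -7) = 28)
Pow(Pow(Add(Function('a')(-77), Function('O')(H)), -1), -1) = Pow(Pow(Add(15, Add(148, Mul(-1, 28))), -1), -1) = Pow(Pow(Add(15, Add(148, -28)), -1), -1) = Pow(Pow(Add(15, 120), -1), -1) = Pow(Pow(135, -1), -1) = Pow(Rational(1, 135), -1) = 135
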